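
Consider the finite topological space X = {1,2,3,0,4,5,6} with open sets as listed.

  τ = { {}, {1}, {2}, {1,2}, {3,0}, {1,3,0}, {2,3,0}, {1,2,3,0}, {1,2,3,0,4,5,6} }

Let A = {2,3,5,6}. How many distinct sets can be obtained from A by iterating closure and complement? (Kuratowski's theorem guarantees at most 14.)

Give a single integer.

closure: X∖int(X∖A) = X∖{1} = {2,3,0,4,5,6}
Let k=closure and c=complement:
  1. A     = {2,3,5,6}
  2. kA    = {2,3,0,4,5,6}
  3. cA    = {1,0,4}
  4. ckA   = {1}
  5. kcA   = {1,3,0,4,5,6}
  6. kckA  = {1,4,5,6}
  7. ckcA  = {2}
  8. ckckA = {2,3,0}
  9. kckcA = {2,4,5,6}
  10. ckckcA = {1,3,0}
— saturated at 10

10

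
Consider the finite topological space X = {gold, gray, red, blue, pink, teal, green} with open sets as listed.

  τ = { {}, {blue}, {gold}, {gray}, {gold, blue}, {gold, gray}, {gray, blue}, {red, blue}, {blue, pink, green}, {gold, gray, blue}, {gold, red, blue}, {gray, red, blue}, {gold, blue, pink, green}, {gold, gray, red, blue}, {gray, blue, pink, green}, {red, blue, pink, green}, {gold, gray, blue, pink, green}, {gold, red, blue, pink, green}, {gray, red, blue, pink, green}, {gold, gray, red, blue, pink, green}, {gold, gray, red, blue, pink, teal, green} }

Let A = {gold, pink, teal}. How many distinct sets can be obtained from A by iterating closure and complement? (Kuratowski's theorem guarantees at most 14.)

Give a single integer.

8

closure: X∖int(X∖A) = X∖{gray, red, blue} = {gold, pink, teal, green}
Let k=closure and c=complement:
  1. A     = {gold, pink, teal}
  2. kA    = {gold, pink, teal, green}
  3. cA    = {gray, red, blue, green}
  4. ckA   = {gray, red, blue}
  5. kcA   = {gray, red, blue, pink, teal, green}
  6. ckcA  = {gold}
  7. kckcA = {gold, teal}
  8. ckckcA = {gray, red, blue, pink, green}
— saturated at 8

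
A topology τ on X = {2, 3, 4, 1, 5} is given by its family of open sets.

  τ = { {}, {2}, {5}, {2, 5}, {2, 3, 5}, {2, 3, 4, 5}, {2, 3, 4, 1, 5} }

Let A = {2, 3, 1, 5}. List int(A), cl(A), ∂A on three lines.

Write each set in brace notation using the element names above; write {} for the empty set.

opens ⊆ A: {}, {2}, {5}, {2, 5}, {2, 3, 5}; union → int = {2, 3, 5}
complement {4}; its interior {}; cl(A) = X∖{} = {2, 3, 4, 1, 5}
boundary = {2, 3, 4, 1, 5} ∖ {2, 3, 5} = {4, 1}

int(A) = {2, 3, 5}
cl(A)  = {2, 3, 4, 1, 5}
∂A     = {4, 1}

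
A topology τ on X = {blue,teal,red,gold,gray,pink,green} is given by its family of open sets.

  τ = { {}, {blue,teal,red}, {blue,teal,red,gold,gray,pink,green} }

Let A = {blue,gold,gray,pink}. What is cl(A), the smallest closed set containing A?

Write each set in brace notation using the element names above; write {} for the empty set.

{blue,teal,red,gold,gray,pink,green}

closure: X∖int(X∖A) = X∖{} = {blue,teal,red,gold,gray,pink,green}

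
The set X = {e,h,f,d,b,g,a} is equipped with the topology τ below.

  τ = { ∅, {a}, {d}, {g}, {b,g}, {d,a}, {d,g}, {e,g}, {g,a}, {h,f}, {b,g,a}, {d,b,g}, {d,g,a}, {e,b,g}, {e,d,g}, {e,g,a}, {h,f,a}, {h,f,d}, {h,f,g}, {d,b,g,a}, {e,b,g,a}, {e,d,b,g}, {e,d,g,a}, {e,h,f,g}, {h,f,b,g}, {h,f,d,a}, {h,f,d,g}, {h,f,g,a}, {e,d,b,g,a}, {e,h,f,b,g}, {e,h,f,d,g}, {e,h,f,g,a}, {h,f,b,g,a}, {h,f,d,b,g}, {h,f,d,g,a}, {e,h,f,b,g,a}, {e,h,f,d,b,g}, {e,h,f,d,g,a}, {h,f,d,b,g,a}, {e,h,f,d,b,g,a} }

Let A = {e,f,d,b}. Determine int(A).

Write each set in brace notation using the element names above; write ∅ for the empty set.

{d}

open subsets of A: ∅, {d}; so int(A) = {d}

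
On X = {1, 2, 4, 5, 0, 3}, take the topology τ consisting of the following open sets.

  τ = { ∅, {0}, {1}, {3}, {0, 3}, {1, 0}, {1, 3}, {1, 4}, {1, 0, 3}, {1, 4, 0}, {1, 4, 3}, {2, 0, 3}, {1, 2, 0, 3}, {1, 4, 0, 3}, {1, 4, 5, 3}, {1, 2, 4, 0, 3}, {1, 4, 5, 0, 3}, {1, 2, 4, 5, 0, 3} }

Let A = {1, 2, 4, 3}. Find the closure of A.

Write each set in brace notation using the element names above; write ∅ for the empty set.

{1, 2, 4, 5, 3}

cl via duality: int({5, 0}) = {0}, so X∖{0} = {1, 2, 4, 5, 3}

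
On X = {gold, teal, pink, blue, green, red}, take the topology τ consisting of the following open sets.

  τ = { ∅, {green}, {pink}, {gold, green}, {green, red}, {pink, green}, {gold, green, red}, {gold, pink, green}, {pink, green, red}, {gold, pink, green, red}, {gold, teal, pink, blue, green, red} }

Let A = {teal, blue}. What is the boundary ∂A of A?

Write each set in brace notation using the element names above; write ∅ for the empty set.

interior: largest open inside A is ∅ (from ∅)
cl via duality: int({gold, pink, green, red}) = {gold, pink, green, red}, so X∖{gold, pink, green, red} = {teal, blue}
cl∖int = {teal, blue}

{teal, blue}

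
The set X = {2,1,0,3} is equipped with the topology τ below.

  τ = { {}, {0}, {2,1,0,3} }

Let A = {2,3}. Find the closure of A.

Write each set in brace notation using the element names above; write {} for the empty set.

complement {1,0}; its interior {0}; cl(A) = X∖{0} = {2,1,3}

{2,1,3}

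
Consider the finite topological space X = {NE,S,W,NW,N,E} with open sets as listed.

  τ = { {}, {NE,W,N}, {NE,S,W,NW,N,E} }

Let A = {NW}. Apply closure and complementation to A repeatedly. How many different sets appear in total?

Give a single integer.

6

X∖A={NE,S,W,N,E}, int(X∖A)={NE,W,N}, hence cl(A)={S,NW,E}
Orbit (k=closure, c=complement):
  1. A     = {NW}
  2. kA    = {S,NW,E}
  3. cA    = {NE,S,W,N,E}
  4. ckA   = {NE,W,N}
  5. kcA   = {NE,S,W,NW,N,E}
  6. ckcA  = {}
(closed under both — stop)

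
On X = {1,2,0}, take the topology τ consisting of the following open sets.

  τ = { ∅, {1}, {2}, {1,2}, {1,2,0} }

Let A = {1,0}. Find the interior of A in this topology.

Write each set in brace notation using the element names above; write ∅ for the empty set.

interior: largest open inside A is {1} (from ∅, {1})

{1}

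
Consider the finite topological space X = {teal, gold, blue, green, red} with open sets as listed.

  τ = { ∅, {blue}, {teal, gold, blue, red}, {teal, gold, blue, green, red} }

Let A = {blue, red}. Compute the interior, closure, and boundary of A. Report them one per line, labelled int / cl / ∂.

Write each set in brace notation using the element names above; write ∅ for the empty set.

int(A) = {blue}
cl(A)  = {teal, gold, blue, green, red}
∂A     = {teal, gold, green, red}

open subsets of A: ∅, {blue}; so int(A) = {blue}
closure: X∖int(X∖A) = X∖∅ = {teal, gold, blue, green, red}
∂A = {teal, gold, blue, green, red} minus {blue} = {teal, gold, green, red}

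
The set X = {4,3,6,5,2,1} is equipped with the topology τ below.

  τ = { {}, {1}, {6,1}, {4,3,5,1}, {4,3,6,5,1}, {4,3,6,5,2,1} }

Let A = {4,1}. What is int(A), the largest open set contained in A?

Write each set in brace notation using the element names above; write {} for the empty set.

{1}

open subsets of A: {}, {1}; so int(A) = {1}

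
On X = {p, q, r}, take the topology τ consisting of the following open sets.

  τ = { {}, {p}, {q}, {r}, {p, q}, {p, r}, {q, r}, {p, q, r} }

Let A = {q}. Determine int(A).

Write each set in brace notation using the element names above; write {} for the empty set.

{q}

U open, U⊆A: {}, {q}. int(A) = ⋃ = {q}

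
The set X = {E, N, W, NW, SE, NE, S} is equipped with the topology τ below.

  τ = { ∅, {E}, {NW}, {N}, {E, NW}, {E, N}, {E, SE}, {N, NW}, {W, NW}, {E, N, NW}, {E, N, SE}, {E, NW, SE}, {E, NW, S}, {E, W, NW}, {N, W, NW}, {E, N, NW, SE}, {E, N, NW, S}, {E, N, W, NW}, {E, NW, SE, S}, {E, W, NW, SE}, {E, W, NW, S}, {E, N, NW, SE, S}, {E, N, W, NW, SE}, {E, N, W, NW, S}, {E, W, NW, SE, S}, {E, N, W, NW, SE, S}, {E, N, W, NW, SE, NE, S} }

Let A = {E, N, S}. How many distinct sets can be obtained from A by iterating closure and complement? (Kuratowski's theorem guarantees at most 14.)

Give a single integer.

8

closure: X∖int(X∖A) = X∖{W, NW} = {E, N, SE, NE, S}
Let k=closure and c=complement:
  1. A     = {E, N, S}
  2. kA    = {E, N, SE, NE, S}
  3. cA    = {W, NW, SE, NE}
  4. ckA   = {W, NW}
  5. kcA   = {W, NW, SE, NE, S}
  6. kckA  = {W, NW, NE, S}
  7. ckcA  = {E, N}
  8. ckckA = {E, N, SE}
— saturated at 8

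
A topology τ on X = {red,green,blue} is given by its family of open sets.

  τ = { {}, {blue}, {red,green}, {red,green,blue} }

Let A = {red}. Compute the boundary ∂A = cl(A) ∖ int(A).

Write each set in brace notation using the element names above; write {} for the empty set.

open subsets of A: {}; so int(A) = {}
closure: X∖int(X∖A) = X∖{blue} = {red,green}
∂A = {red,green} minus {} = {red,green}

{red,green}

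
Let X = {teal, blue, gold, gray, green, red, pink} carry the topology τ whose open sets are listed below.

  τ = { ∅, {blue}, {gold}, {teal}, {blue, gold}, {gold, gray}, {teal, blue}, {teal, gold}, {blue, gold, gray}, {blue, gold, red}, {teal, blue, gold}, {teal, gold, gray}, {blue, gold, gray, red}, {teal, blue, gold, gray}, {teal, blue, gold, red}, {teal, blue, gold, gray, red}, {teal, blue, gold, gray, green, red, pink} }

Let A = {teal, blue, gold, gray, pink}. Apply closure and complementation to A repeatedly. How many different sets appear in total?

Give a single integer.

closure: X∖int(X∖A) = X∖∅ = {teal, blue, gold, gray, green, red, pink}
Let k=closure and c=complement:
  1. A     = {teal, blue, gold, gray, pink}
  2. kA    = {teal, blue, gold, gray, green, red, pink}
  3. cA    = {green, red}
  4. ckA   = ∅
  5. kcA   = {green, red, pink}
  6. ckcA  = {teal, blue, gold, gray}
— saturated at 6

6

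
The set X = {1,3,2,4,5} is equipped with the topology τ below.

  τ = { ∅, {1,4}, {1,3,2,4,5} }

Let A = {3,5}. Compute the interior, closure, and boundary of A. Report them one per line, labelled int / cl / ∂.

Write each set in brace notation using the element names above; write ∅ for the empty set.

int(A) = ∅
cl(A)  = {3,2,5}
∂A     = {3,2,5}

U open, U⊆A: ∅. int(A) = ⋃ = ∅
X∖A={1,2,4}, int(X∖A)={1,4}, hence cl(A)={3,2,5}
∂A: remove int from cl → {3,2,5}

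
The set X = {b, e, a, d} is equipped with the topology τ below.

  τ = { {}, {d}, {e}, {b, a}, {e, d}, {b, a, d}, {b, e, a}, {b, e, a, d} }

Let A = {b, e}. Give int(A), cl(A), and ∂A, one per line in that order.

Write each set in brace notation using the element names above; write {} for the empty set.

opens ⊆ A: {}, {e}; union → int = {e}
complement {a, d}; its interior {d}; cl(A) = X∖{d} = {b, e, a}
boundary = {b, e, a} ∖ {e} = {b, a}

int(A) = {e}
cl(A)  = {b, e, a}
∂A     = {b, a}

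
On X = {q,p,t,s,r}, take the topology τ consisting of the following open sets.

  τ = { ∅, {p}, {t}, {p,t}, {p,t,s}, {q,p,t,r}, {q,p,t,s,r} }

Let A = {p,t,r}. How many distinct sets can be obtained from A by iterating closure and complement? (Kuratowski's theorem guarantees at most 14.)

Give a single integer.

6

closure: X∖int(X∖A) = X∖∅ = {q,p,t,s,r}
Let k=closure and c=complement:
  1. A     = {p,t,r}
  2. kA    = {q,p,t,s,r}
  3. cA    = {q,s}
  4. ckA   = ∅
  5. kcA   = {q,s,r}
  6. ckcA  = {p,t}
— saturated at 6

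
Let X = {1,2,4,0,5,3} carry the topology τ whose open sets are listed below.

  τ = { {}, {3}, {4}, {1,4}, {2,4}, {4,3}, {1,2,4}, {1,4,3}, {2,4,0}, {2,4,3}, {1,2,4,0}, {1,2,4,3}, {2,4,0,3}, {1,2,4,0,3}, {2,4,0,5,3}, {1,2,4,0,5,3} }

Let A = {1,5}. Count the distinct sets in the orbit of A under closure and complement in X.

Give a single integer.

4

X∖A={2,4,0,3}, int(X∖A)={2,4,0,3}, hence cl(A)={1,5}
Orbit (k=closure, c=complement):
  1. A     = {1,5}
  2. cA    = {2,4,0,3}
  3. kcA   = {1,2,4,0,5,3}
  4. ckcA  = {}
(closed under both — stop)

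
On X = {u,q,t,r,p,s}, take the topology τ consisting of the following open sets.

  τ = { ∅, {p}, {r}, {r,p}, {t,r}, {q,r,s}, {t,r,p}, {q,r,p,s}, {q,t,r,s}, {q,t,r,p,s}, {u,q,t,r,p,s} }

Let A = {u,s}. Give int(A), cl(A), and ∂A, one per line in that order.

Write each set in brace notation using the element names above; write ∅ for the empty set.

int(A) = ∅
cl(A)  = {u,q,s}
∂A     = {u,q,s}

U open, U⊆A: ∅. int(A) = ⋃ = ∅
X∖A={q,t,r,p}, int(X∖A)={t,r,p}, hence cl(A)={u,q,s}
∂A: remove int from cl → {u,q,s}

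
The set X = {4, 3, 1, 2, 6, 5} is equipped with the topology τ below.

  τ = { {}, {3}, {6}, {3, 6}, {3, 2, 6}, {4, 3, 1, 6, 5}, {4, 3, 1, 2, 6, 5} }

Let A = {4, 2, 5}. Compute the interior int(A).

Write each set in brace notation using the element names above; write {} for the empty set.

{}

U open, U⊆A: {}. int(A) = ⋃ = {}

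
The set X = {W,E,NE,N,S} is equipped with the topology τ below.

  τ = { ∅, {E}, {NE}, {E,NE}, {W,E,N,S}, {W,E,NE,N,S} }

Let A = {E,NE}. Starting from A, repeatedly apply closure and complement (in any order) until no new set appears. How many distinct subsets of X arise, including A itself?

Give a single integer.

4

complement {W,N,S}; its interior ∅; cl(A) = X∖∅ = {W,E,NE,N,S}
With k = closure, c = complement:
  1. A     = {E,NE}
  2. kA    = {W,E,NE,N,S}
  3. cA    = {W,N,S}
  4. ckA   = ∅
k, c of each give nothing new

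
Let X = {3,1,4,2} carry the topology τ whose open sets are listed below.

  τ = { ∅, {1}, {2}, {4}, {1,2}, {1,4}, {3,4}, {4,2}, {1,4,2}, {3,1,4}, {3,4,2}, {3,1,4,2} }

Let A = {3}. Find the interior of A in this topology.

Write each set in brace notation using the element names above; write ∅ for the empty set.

opens ⊆ A: ∅; union → int = ∅

∅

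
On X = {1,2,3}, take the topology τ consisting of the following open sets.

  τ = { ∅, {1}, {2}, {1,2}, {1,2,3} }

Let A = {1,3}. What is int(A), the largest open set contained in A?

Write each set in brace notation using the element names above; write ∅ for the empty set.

{1}

opens ⊆ A: ∅, {1}; union → int = {1}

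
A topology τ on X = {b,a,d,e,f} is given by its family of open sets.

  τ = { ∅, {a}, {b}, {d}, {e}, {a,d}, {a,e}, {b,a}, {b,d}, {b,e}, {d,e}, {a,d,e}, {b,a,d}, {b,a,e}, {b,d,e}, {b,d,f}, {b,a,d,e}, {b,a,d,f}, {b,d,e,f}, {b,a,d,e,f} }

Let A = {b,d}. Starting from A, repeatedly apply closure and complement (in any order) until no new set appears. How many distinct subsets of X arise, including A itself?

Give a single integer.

cl via duality: int({a,e,f}) = {a,e}, so X∖{a,e} = {b,d,f}
Write k for closure, c for complement:
  1. A     = {b,d}
  2. kA    = {b,d,f}
  3. cA    = {a,e,f}
  4. ckA   = {a,e}
applying k or c yields no new set

4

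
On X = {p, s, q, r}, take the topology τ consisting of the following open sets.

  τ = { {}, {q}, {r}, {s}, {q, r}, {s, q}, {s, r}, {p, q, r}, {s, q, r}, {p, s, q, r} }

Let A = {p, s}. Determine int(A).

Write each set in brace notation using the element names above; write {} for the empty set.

open subsets of A: {}, {s}; so int(A) = {s}

{s}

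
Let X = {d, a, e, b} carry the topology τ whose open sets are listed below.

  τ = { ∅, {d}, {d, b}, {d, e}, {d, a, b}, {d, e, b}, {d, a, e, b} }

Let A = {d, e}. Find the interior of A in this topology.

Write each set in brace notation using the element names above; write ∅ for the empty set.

{d, e}

U open, U⊆A: ∅, {d}, {d, e}. int(A) = ⋃ = {d, e}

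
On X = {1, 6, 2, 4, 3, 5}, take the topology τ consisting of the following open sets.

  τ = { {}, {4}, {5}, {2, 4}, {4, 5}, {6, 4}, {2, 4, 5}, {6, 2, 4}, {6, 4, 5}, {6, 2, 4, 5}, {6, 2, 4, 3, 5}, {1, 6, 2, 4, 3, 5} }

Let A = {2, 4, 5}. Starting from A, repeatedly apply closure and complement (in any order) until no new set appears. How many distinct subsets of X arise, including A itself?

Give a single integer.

closure: X∖int(X∖A) = X∖{} = {1, 6, 2, 4, 3, 5}
Let k=closure and c=complement:
  1. A     = {2, 4, 5}
  2. kA    = {1, 6, 2, 4, 3, 5}
  3. cA    = {1, 6, 3}
  4. ckA   = {}
— saturated at 4

4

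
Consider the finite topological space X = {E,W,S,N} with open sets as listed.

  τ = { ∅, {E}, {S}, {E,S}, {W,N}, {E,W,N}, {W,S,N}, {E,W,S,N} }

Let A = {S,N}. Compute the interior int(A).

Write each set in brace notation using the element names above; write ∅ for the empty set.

{S}

open subsets of A: ∅, {S}; so int(A) = {S}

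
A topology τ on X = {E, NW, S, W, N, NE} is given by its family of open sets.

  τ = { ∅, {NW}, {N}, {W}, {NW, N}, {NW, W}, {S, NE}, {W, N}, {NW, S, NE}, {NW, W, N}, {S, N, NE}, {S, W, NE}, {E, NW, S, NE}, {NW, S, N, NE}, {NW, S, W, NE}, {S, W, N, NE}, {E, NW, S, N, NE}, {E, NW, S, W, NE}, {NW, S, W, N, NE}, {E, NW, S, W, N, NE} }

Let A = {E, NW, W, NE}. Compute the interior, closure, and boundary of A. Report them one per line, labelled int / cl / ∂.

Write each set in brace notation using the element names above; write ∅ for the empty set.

int(A) = {NW, W}
cl(A)  = {E, NW, S, W, NE}
∂A     = {E, S, NE}

interior: largest open inside A is {NW, W} (from ∅, {NW}, {W}, {NW, W})
cl via duality: int({S, N}) = {N}, so X∖{N} = {E, NW, S, W, NE}
cl∖int = {E, S, NE}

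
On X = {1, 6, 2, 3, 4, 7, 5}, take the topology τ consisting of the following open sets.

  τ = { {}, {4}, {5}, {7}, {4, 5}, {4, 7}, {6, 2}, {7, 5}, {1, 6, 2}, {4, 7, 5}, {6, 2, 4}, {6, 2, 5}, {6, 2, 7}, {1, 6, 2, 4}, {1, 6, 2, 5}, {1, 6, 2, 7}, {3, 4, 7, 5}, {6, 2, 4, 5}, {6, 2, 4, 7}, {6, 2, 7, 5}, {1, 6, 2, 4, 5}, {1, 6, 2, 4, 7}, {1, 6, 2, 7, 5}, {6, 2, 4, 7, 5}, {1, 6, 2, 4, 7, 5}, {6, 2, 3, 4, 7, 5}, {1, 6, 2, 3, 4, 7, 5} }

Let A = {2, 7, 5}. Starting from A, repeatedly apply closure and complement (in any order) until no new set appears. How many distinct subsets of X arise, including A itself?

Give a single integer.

cl via duality: int({1, 6, 3, 4}) = {4}, so X∖{4} = {1, 6, 2, 3, 7, 5}
Write k for closure, c for complement:
  1. A     = {2, 7, 5}
  2. kA    = {1, 6, 2, 3, 7, 5}
  3. cA    = {1, 6, 3, 4}
  4. ckA   = {4}
  5. kcA   = {1, 6, 2, 3, 4}
  6. kckA  = {3, 4}
  7. ckcA  = {7, 5}
  8. ckckA = {1, 6, 2, 7, 5}
  9. kckcA = {3, 7, 5}
  10. ckckcA = {1, 6, 2, 4}
applying k or c yields no new set

10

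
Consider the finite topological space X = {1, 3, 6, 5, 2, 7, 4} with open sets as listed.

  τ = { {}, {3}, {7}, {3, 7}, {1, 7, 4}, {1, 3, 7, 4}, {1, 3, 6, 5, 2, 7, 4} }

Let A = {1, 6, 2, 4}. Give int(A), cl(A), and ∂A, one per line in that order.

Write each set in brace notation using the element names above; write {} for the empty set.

interior: largest open inside A is {} (from {})
cl via duality: int({3, 5, 7}) = {3, 7}, so X∖{3, 7} = {1, 6, 5, 2, 4}
cl∖int = {1, 6, 5, 2, 4}

int(A) = {}
cl(A)  = {1, 6, 5, 2, 4}
∂A     = {1, 6, 5, 2, 4}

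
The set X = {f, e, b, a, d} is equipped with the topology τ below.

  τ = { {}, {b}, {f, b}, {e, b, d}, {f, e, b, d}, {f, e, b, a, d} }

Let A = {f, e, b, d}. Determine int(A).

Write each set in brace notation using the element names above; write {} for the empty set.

open subsets of A: {}, {b}, {f, b}, {e, b, d}, {f, e, b, d}; so int(A) = {f, e, b, d}

{f, e, b, d}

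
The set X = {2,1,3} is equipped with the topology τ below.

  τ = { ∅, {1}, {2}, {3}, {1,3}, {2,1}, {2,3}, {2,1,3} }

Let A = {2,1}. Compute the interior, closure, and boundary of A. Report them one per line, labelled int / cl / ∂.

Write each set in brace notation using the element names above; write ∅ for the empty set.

opens ⊆ A: ∅, {2}, {1}, {2,1}; union → int = {2,1}
complement {3}; its interior {3}; cl(A) = X∖{3} = {2,1}
boundary = {2,1} ∖ {2,1} = ∅

int(A) = {2,1}
cl(A)  = {2,1}
∂A     = ∅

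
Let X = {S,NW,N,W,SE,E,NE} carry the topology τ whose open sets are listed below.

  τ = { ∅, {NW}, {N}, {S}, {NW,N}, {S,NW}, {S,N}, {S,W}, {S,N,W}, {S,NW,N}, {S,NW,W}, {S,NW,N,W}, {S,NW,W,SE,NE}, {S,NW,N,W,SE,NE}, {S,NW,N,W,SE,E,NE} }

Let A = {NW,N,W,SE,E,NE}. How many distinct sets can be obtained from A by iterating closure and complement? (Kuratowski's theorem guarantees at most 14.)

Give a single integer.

complement {S}; its interior {S}; cl(A) = X∖{S} = {NW,N,W,SE,E,NE}
With k = closure, c = complement:
  1. A     = {NW,N,W,SE,E,NE}
  2. cA    = {S}
  3. kcA   = {S,W,SE,E,NE}
  4. ckcA  = {NW,N}
  5. kckcA = {NW,N,SE,E,NE}
  6. ckckcA = {S,W}
k, c of each give nothing new

6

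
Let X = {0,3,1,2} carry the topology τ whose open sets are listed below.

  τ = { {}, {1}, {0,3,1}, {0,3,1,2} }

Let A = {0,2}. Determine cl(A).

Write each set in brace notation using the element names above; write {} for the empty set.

X∖A={3,1}, int(X∖A)={1}, hence cl(A)={0,3,2}

{0,3,2}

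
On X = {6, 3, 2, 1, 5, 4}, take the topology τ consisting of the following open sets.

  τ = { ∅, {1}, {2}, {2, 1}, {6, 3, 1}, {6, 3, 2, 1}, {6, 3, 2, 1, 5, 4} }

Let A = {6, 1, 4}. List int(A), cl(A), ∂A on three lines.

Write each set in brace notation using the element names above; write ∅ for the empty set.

opens ⊆ A: ∅, {1}; union → int = {1}
complement {3, 2, 5}; its interior {2}; cl(A) = X∖{2} = {6, 3, 1, 5, 4}
boundary = {6, 3, 1, 5, 4} ∖ {1} = {6, 3, 5, 4}

int(A) = {1}
cl(A)  = {6, 3, 1, 5, 4}
∂A     = {6, 3, 5, 4}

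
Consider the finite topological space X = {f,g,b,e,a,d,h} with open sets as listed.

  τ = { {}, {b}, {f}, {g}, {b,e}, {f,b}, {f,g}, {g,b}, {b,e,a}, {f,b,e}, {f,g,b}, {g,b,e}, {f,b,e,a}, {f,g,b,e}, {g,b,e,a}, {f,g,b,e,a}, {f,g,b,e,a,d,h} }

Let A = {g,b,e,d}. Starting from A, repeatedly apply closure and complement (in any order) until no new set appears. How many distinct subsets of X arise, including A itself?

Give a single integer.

8

closure: X∖int(X∖A) = X∖{f} = {g,b,e,a,d,h}
Let k=closure and c=complement:
  1. A     = {g,b,e,d}
  2. kA    = {g,b,e,a,d,h}
  3. cA    = {f,a,h}
  4. ckA   = {f}
  5. kcA   = {f,a,d,h}
  6. kckA  = {f,d,h}
  7. ckcA  = {g,b,e}
  8. ckckA = {g,b,e,a}
— saturated at 8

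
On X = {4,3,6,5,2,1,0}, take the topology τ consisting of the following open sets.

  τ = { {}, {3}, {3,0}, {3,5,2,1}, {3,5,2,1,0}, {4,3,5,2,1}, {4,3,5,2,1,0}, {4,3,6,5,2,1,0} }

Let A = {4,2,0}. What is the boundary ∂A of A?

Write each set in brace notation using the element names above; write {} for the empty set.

{4,6,5,2,1,0}

opens ⊆ A: {}; union → int = {}
complement {3,6,5,1}; its interior {3}; cl(A) = X∖{3} = {4,6,5,2,1,0}
boundary = {4,6,5,2,1,0} ∖ {} = {4,6,5,2,1,0}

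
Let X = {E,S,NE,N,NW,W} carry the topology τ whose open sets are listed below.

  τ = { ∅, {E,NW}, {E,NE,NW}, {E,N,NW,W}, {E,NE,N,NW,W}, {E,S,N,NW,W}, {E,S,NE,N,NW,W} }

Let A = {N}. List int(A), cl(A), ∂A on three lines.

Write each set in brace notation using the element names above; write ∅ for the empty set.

opens ⊆ A: ∅; union → int = ∅
complement {E,S,NE,NW,W}; its interior {E,NE,NW}; cl(A) = X∖{E,NE,NW} = {S,N,W}
boundary = {S,N,W} ∖ ∅ = {S,N,W}

int(A) = ∅
cl(A)  = {S,N,W}
∂A     = {S,N,W}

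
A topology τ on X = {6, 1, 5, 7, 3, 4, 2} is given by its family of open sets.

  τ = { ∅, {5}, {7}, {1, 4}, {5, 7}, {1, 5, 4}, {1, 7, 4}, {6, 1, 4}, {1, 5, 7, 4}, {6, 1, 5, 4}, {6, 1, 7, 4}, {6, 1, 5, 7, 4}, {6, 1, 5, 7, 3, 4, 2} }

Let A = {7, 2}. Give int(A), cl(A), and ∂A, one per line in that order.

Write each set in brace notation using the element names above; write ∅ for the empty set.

int(A) = {7}
cl(A)  = {7, 3, 2}
∂A     = {3, 2}

interior: largest open inside A is {7} (from ∅, {7})
cl via duality: int({6, 1, 5, 3, 4}) = {6, 1, 5, 4}, so X∖{6, 1, 5, 4} = {7, 3, 2}
cl∖int = {3, 2}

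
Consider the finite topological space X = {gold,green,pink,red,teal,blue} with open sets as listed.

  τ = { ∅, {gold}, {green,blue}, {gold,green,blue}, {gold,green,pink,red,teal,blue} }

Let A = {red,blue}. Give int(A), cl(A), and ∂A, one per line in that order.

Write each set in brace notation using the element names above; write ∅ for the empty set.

opens ⊆ A: ∅; union → int = ∅
complement {gold,green,pink,teal}; its interior {gold}; cl(A) = X∖{gold} = {green,pink,red,teal,blue}
boundary = {green,pink,red,teal,blue} ∖ ∅ = {green,pink,red,teal,blue}

int(A) = ∅
cl(A)  = {green,pink,red,teal,blue}
∂A     = {green,pink,red,teal,blue}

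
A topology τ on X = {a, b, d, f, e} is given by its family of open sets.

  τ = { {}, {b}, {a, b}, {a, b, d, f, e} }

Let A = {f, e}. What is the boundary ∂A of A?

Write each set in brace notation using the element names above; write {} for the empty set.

{d, f, e}

U open, U⊆A: {}. int(A) = ⋃ = {}
X∖A={a, b, d}, int(X∖A)={a, b}, hence cl(A)={d, f, e}
∂A: remove int from cl → {d, f, e}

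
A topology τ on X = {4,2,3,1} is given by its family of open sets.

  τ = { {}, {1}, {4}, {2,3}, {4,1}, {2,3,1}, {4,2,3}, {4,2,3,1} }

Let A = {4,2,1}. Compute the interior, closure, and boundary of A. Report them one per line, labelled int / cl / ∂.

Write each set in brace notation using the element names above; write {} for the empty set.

int(A) = {4,1}
cl(A)  = {4,2,3,1}
∂A     = {2,3}

U open, U⊆A: {}, {4}, {1}, {4,1}. int(A) = ⋃ = {4,1}
X∖A={3}, int(X∖A)={}, hence cl(A)={4,2,3,1}
∂A: remove int from cl → {2,3}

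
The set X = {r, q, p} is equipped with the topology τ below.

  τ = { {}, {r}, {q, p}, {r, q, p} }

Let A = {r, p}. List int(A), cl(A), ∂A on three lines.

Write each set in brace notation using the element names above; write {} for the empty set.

open subsets of A: {}, {r}; so int(A) = {r}
closure: X∖int(X∖A) = X∖{} = {r, q, p}
∂A = {r, q, p} minus {r} = {q, p}

int(A) = {r}
cl(A)  = {r, q, p}
∂A     = {q, p}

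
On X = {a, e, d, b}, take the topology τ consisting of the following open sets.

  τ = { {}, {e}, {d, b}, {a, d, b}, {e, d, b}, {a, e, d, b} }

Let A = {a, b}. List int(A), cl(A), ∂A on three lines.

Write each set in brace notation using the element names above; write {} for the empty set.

U open, U⊆A: {}. int(A) = ⋃ = {}
X∖A={e, d}, int(X∖A)={e}, hence cl(A)={a, d, b}
∂A: remove int from cl → {a, d, b}

int(A) = {}
cl(A)  = {a, d, b}
∂A     = {a, d, b}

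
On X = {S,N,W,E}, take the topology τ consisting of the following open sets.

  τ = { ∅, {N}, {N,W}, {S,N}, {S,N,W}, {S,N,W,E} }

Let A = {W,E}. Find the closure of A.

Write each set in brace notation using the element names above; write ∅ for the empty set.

{W,E}

complement {S,N}; its interior {S,N}; cl(A) = X∖{S,N} = {W,E}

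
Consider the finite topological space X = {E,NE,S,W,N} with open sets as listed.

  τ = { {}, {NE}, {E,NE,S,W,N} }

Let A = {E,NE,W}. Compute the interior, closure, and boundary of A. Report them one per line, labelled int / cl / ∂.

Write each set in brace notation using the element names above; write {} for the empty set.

U open, U⊆A: {}, {NE}. int(A) = ⋃ = {NE}
X∖A={S,N}, int(X∖A)={}, hence cl(A)={E,NE,S,W,N}
∂A: remove int from cl → {E,S,W,N}

int(A) = {NE}
cl(A)  = {E,NE,S,W,N}
∂A     = {E,S,W,N}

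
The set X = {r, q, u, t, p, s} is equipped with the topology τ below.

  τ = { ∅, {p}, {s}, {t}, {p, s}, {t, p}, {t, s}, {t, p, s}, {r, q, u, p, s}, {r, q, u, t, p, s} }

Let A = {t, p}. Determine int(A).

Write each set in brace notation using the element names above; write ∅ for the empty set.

U open, U⊆A: ∅, {t}, {p}, {t, p}. int(A) = ⋃ = {t, p}

{t, p}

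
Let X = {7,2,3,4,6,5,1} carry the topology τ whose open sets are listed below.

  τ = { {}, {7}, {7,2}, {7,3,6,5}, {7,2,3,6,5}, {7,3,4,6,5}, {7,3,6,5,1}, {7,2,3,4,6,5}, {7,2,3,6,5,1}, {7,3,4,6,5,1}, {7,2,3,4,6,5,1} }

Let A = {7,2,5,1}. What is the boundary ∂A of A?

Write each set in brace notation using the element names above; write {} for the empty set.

{3,4,6,5,1}

U open, U⊆A: {}, {7}, {7,2}. int(A) = ⋃ = {7,2}
X∖A={3,4,6}, int(X∖A)={}, hence cl(A)={7,2,3,4,6,5,1}
∂A: remove int from cl → {3,4,6,5,1}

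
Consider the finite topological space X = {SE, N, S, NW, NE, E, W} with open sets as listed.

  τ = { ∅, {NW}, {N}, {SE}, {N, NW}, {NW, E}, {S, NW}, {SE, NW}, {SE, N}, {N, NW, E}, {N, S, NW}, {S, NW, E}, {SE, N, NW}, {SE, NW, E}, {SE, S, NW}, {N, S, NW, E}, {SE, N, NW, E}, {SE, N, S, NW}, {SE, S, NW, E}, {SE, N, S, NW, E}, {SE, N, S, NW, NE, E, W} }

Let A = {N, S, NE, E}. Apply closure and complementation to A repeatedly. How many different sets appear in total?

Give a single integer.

X∖A={SE, NW, W}, int(X∖A)={SE, NW}, hence cl(A)={N, S, NE, E, W}
Orbit (k=closure, c=complement):
  1. A     = {N, S, NE, E}
  2. kA    = {N, S, NE, E, W}
  3. cA    = {SE, NW, W}
  4. ckA   = {SE, NW}
  5. kcA   = {SE, S, NW, NE, E, W}
  6. ckcA  = {N}
  7. kckcA = {N, NE, W}
  8. ckckcA = {SE, S, NW, E}
(closed under both — stop)

8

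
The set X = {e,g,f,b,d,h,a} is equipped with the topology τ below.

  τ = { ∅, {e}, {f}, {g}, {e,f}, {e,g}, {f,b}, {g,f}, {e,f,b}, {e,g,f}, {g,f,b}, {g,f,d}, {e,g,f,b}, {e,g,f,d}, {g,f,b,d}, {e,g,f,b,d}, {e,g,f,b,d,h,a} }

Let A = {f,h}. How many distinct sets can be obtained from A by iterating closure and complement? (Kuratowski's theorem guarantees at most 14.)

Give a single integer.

X∖A={e,g,b,d,a}, int(X∖A)={e,g}, hence cl(A)={f,b,d,h,a}
Orbit (k=closure, c=complement):
  1. A     = {f,h}
  2. kA    = {f,b,d,h,a}
  3. cA    = {e,g,b,d,a}
  4. ckA   = {e,g}
  5. kcA   = {e,g,b,d,h,a}
  6. kckA  = {e,g,d,h,a}
  7. ckcA  = {f}
  8. ckckA = {f,b}
(closed under both — stop)

8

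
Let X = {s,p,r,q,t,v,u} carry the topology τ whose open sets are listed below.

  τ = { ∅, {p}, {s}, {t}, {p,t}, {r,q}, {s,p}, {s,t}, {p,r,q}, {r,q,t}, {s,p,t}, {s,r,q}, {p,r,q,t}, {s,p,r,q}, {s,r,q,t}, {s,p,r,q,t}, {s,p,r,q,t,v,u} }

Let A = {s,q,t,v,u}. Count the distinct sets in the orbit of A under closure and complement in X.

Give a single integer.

X∖A={p,r}, int(X∖A)={p}, hence cl(A)={s,r,q,t,v,u}
Orbit (k=closure, c=complement):
  1. A     = {s,q,t,v,u}
  2. kA    = {s,r,q,t,v,u}
  3. cA    = {p,r}
  4. ckA   = {p}
  5. kcA   = {p,r,q,v,u}
  6. kckA  = {p,v,u}
  7. ckcA  = {s,t}
  8. ckckA = {s,r,q,t}
  9. kckcA = {s,t,v,u}
  10. ckckcA = {p,r,q}
(closed under both — stop)

10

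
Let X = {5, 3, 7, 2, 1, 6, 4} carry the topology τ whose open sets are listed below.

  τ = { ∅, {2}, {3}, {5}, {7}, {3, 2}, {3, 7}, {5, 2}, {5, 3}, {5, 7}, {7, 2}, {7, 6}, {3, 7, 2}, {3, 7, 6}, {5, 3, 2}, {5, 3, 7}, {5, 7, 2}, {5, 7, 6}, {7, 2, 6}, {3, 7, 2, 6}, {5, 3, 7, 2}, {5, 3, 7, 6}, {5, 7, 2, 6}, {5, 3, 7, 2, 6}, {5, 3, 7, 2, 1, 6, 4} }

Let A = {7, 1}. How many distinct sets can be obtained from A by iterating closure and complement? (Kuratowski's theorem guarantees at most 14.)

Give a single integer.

closure: X∖int(X∖A) = X∖{5, 3, 2} = {7, 1, 6, 4}
Let k=closure and c=complement:
  1. A     = {7, 1}
  2. kA    = {7, 1, 6, 4}
  3. cA    = {5, 3, 2, 6, 4}
  4. ckA   = {5, 3, 2}
  5. kcA   = {5, 3, 2, 1, 6, 4}
  6. kckA  = {5, 3, 2, 1, 4}
  7. ckcA  = {7}
  8. ckckA = {7, 6}
— saturated at 8

8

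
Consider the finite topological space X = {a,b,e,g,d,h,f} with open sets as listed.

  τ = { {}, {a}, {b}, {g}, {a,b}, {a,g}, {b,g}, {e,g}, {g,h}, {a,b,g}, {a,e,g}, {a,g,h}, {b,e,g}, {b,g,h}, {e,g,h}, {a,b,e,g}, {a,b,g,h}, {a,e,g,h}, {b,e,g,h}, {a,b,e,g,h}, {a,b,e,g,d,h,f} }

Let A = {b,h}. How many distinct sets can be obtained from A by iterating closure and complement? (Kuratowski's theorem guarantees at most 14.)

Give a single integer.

8

complement {a,e,g,d,f}; its interior {a,e,g}; cl(A) = X∖{a,e,g} = {b,d,h,f}
With k = closure, c = complement:
  1. A     = {b,h}
  2. kA    = {b,d,h,f}
  3. cA    = {a,e,g,d,f}
  4. ckA   = {a,e,g}
  5. kcA   = {a,e,g,d,h,f}
  6. ckcA  = {b}
  7. kckcA = {b,d,f}
  8. ckckcA = {a,e,g,h}
k, c of each give nothing new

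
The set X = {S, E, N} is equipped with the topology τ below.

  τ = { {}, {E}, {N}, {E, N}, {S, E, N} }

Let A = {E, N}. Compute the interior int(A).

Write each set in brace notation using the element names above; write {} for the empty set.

U open, U⊆A: {}, {E}, {N}, {E, N}. int(A) = ⋃ = {E, N}

{E, N}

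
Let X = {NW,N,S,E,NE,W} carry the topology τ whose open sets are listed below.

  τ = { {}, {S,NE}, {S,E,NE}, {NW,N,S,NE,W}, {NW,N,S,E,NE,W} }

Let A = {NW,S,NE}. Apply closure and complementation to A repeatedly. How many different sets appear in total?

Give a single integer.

6

cl via duality: int({N,E,W}) = {}, so X∖{} = {NW,N,S,E,NE,W}
Write k for closure, c for complement:
  1. A     = {NW,S,NE}
  2. kA    = {NW,N,S,E,NE,W}
  3. cA    = {N,E,W}
  4. ckA   = {}
  5. kcA   = {NW,N,E,W}
  6. ckcA  = {S,NE}
applying k or c yields no new set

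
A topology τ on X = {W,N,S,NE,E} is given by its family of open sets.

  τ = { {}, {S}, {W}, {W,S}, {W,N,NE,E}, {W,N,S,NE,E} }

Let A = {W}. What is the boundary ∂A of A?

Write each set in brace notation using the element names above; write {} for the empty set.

{N,NE,E}

U open, U⊆A: {}, {W}. int(A) = ⋃ = {W}
X∖A={N,S,NE,E}, int(X∖A)={S}, hence cl(A)={W,N,NE,E}
∂A: remove int from cl → {N,NE,E}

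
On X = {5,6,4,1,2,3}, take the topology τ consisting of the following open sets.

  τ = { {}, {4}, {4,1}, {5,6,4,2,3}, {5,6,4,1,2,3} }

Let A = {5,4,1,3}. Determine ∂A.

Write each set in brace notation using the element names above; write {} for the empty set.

open subsets of A: {}, {4}, {4,1}; so int(A) = {4,1}
closure: X∖int(X∖A) = X∖{} = {5,6,4,1,2,3}
∂A = {5,6,4,1,2,3} minus {4,1} = {5,6,2,3}

{5,6,2,3}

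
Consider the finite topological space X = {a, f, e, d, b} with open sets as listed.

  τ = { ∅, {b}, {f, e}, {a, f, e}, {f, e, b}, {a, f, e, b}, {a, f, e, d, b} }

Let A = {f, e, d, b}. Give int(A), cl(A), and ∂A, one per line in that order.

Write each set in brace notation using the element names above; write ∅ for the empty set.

int(A) = {f, e, b}
cl(A)  = {a, f, e, d, b}
∂A     = {a, d}

U open, U⊆A: ∅, {b}, {f, e}, {f, e, b}. int(A) = ⋃ = {f, e, b}
X∖A={a}, int(X∖A)=∅, hence cl(A)={a, f, e, d, b}
∂A: remove int from cl → {a, d}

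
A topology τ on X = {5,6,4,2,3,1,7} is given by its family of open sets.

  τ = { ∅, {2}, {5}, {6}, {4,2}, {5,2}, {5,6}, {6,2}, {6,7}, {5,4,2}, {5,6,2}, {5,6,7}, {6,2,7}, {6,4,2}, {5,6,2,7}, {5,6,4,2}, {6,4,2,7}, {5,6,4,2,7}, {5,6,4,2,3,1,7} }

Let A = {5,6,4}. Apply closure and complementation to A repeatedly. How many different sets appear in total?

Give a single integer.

X∖A={2,3,1,7}, int(X∖A)={2}, hence cl(A)={5,6,4,3,1,7}
Orbit (k=closure, c=complement):
  1. A     = {5,6,4}
  2. kA    = {5,6,4,3,1,7}
  3. cA    = {2,3,1,7}
  4. ckA   = {2}
  5. kcA   = {4,2,3,1,7}
  6. kckA  = {4,2,3,1}
  7. ckcA  = {5,6}
  8. ckckA = {5,6,7}
  9. kckcA = {5,6,3,1,7}
  10. ckckcA = {4,2}
(closed under both — stop)

10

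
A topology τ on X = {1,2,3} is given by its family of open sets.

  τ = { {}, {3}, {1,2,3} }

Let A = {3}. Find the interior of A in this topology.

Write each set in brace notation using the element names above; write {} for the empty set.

{3}

open subsets of A: {}, {3}; so int(A) = {3}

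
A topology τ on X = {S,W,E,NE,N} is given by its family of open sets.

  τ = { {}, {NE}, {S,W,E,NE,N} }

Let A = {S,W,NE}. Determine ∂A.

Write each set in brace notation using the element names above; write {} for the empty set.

U open, U⊆A: {}, {NE}. int(A) = ⋃ = {NE}
X∖A={E,N}, int(X∖A)={}, hence cl(A)={S,W,E,NE,N}
∂A: remove int from cl → {S,W,E,N}

{S,W,E,N}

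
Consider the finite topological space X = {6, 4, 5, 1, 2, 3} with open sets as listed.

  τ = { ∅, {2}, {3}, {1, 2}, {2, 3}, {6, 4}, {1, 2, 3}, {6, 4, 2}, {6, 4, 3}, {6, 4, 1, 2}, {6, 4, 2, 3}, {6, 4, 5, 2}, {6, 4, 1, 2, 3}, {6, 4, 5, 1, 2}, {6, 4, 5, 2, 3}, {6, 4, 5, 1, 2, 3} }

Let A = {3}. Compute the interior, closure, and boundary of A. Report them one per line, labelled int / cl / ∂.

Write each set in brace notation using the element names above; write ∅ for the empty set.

interior: largest open inside A is {3} (from ∅, {3})
cl via duality: int({6, 4, 5, 1, 2}) = {6, 4, 5, 1, 2}, so X∖{6, 4, 5, 1, 2} = {3}
cl∖int = ∅

int(A) = {3}
cl(A)  = {3}
∂A     = ∅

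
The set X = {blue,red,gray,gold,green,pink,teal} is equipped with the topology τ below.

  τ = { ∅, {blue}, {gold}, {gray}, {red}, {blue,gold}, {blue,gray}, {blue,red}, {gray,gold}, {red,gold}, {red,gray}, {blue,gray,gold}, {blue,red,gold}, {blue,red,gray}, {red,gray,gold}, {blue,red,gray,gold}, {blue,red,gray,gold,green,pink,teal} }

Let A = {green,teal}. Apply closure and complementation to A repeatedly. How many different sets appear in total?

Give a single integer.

X∖A={blue,red,gray,gold,pink}, int(X∖A)={blue,red,gray,gold}, hence cl(A)={green,pink,teal}
Orbit (k=closure, c=complement):
  1. A     = {green,teal}
  2. kA    = {green,pink,teal}
  3. cA    = {blue,red,gray,gold,pink}
  4. ckA   = {blue,red,gray,gold}
  5. kcA   = {blue,red,gray,gold,green,pink,teal}
  6. ckcA  = ∅
(closed under both — stop)

6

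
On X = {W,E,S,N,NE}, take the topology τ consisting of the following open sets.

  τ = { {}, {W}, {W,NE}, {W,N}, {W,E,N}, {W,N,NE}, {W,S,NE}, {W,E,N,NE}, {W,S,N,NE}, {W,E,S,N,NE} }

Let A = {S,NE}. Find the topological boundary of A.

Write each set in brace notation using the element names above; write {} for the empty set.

{S,NE}

U open, U⊆A: {}. int(A) = ⋃ = {}
X∖A={W,E,N}, int(X∖A)={W,E,N}, hence cl(A)={S,NE}
∂A: remove int from cl → {S,NE}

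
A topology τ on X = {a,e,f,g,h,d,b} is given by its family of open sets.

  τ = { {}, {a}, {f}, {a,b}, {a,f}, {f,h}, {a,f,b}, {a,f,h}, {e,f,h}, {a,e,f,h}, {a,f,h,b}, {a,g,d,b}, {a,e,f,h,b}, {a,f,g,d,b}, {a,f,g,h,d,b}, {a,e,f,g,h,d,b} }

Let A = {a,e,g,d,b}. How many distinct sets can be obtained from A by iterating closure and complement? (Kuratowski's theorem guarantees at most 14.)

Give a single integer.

4

cl via duality: int({f,h}) = {f,h}, so X∖{f,h} = {a,e,g,d,b}
Write k for closure, c for complement:
  1. A     = {a,e,g,d,b}
  2. cA    = {f,h}
  3. kcA   = {e,f,h}
  4. ckcA  = {a,g,d,b}
applying k or c yields no new set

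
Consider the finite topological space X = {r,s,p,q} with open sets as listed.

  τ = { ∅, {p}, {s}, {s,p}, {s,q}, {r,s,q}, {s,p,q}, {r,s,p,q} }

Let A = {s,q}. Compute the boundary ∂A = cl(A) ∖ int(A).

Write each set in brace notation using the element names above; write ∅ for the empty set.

{r}

opens ⊆ A: ∅, {s}, {s,q}; union → int = {s,q}
complement {r,p}; its interior {p}; cl(A) = X∖{p} = {r,s,q}
boundary = {r,s,q} ∖ {s,q} = {r}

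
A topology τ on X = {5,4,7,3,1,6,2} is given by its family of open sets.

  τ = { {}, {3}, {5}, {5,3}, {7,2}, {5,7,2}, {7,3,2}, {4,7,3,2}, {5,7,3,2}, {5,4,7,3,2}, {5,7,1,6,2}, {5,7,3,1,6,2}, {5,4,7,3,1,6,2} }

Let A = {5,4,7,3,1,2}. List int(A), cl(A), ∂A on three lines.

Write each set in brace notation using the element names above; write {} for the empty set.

int(A) = {5,4,7,3,2}
cl(A)  = {5,4,7,3,1,6,2}
∂A     = {1,6}

U open, U⊆A: {}, {5}, {3}, {7,2}, {5,3}, {5,7,2}, {7,3,2}, {5,7,3,2}, {4,7,3,2}, {5,4,7,3,2}. int(A) = ⋃ = {5,4,7,3,2}
X∖A={6}, int(X∖A)={}, hence cl(A)={5,4,7,3,1,6,2}
∂A: remove int from cl → {1,6}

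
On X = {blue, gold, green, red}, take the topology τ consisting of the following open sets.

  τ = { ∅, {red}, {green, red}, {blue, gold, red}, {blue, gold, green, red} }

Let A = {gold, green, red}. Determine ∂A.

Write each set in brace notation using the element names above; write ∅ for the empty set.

opens ⊆ A: ∅, {red}, {green, red}; union → int = {green, red}
complement {blue}; its interior ∅; cl(A) = X∖∅ = {blue, gold, green, red}
boundary = {blue, gold, green, red} ∖ {green, red} = {blue, gold}

{blue, gold}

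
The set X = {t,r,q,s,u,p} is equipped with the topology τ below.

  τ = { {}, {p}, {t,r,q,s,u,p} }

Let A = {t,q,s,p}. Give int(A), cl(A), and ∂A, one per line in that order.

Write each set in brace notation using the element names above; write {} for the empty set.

int(A) = {p}
cl(A)  = {t,r,q,s,u,p}
∂A     = {t,r,q,s,u}

open subsets of A: {}, {p}; so int(A) = {p}
closure: X∖int(X∖A) = X∖{} = {t,r,q,s,u,p}
∂A = {t,r,q,s,u,p} minus {p} = {t,r,q,s,u}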